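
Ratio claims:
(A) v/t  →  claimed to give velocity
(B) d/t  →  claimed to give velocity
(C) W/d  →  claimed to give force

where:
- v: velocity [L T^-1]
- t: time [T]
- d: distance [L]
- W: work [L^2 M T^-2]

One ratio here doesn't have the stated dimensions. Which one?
(A) v/t does not give velocity

(A) v/t: [L T^-2] ≠ velocity [L T^-1] ✗
(B) d/t: [L T^-1] = velocity [L T^-1] ✓
(C) W/d: [L M T^-2] = force [L M T^-2] ✓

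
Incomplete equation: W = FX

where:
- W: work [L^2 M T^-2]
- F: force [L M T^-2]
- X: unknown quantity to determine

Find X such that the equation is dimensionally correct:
X = d (distance), dimensions [L]

W has dimensions [L^2 M T^-2]; the rest of the RHS (F) has dimensions [L M T^-2].
So X must have dimensions [L] — X = d (distance).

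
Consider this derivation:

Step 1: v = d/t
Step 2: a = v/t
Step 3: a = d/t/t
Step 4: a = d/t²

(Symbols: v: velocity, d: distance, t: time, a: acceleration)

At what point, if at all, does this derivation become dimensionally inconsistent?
No step introduces an error — all steps are dimensionally consistent.

Step 1: v = d/t → LHS [L T^-1], RHS [L T^-1] ✓
Step 2: a = v/t → LHS [L T^-2], RHS [L T^-2] ✓
Step 3: a = d/t/t → LHS [L T^-2], RHS [L T^-2] ✓
Step 4: a = d/t² → LHS [L T^-2], RHS [L T^-2] ✓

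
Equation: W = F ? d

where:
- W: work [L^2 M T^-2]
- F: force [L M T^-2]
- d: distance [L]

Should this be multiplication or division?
multiplication (×): W = F × d

W [L^2 M T^-2]; F [L M T^-2]; d [L].
F × d → [L^2 M T^-2] ✓
F ÷ d → [M T^-2] ✗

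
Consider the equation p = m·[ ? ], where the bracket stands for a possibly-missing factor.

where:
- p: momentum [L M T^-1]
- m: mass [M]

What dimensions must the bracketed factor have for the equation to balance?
[L T^-1] — velocity (e.g. v)

p has dimensions [L M T^-1]; m has dimensions [M].
The bracketed factor must supply [L M T^-1] / [M] = [L T^-1].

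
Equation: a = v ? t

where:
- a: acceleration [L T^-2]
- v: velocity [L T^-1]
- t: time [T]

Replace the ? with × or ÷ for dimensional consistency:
division (÷): a = v ÷ t

a [L T^-2]; v [L T^-1]; t [T].
v × t → [L] ✗
v ÷ t → [L T^-2] ✓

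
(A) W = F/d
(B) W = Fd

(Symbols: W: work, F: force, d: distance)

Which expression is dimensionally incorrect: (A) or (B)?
(A)

(A) W = F/d: LHS [L^2 M T^-2], RHS [M T^-2] ✗
(B) W = Fd: LHS [L^2 M T^-2], RHS [L^2 M T^-2] ✓

Expression (A) W = F/d is dimensionally incorrect.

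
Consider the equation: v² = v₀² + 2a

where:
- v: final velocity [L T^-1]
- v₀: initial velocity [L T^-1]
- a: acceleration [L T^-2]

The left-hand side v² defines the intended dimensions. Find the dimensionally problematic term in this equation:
The term 2a

Checking each RHS term against the LHS:
- v₀²: [L^2 T^-2] — matches v² [L^2 T^-2] ✓
- 2a: [L T^-2] — does NOT match v² [L^2 T^-2] ✗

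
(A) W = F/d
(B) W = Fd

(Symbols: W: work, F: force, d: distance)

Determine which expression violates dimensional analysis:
(A)

(A) W = F/d: LHS [L^2 M T^-2], RHS [M T^-2] ✗
(B) W = Fd: LHS [L^2 M T^-2], RHS [L^2 M T^-2] ✓

Expression (A) W = F/d is dimensionally incorrect.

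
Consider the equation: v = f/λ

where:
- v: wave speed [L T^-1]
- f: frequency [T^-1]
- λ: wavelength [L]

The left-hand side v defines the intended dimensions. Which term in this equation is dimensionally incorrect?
The right-hand side term f/λ

v has dimensions [L T^-1], but f/λ has dimensions [L^-1 T^-1], so the term f/λ is dimensionally wrong for v.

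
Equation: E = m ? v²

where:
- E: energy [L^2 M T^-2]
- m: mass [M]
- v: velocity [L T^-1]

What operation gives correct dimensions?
multiplication (×): E = m × v²

E [L^2 M T^-2]; m [M]; v² [L^2 T^-2].
m × v² → [L^2 M T^-2] ✓
m ÷ v² → [L^-2 M T^2] ✗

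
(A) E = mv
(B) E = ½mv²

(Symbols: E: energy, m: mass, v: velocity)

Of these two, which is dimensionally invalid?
(A)

(A) E = mv: LHS [L^2 M T^-2], RHS [L M T^-1] ✗
(B) E = ½mv²: LHS [L^2 M T^-2], RHS [L^2 M T^-2] ✓

Expression (A) E = mv is dimensionally incorrect.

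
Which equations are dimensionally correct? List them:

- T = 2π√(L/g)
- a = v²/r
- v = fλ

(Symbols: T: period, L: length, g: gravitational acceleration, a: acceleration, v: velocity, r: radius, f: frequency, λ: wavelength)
Dimensionally correct: T = 2π√(L/g), a = v²/r, v = fλ
Dimensionally incorrect: none
Ordered (correct first, then incorrect): T = 2π√(L/g), a = v²/r, v = fλ

- T = 2π√(L/g): LHS [T], RHS [T] → correct ✓
- a = v²/r: LHS [L T^-2], RHS [L T^-2] → correct ✓
- v = fλ: LHS [L T^-1], RHS [L T^-1] → correct ✓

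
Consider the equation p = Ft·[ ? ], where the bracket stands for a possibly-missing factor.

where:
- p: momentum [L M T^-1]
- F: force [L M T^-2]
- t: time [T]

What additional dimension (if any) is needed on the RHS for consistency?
Nothing is missing — the bracketed factor must be dimensionless.

p has dimensions [L M T^-1] and Ft already has dimensions [L M T^-1], so p = Ft is dimensionally complete.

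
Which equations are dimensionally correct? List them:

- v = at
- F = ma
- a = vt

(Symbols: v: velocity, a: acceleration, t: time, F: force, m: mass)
Dimensionally correct: v = at, F = ma
Dimensionally incorrect: a = vt
Ordered (correct first, then incorrect): v = at, F = ma, a = vt

- v = at: LHS [L T^-1], RHS [L T^-1] → correct ✓
- F = ma: LHS [L M T^-2], RHS [L M T^-2] → correct ✓
- a = vt: LHS [L T^-2], RHS [L] → incorrect ✗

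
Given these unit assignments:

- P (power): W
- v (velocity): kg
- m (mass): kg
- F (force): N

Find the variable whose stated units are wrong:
v

The variable v (velocity) should have units m/s, not kg.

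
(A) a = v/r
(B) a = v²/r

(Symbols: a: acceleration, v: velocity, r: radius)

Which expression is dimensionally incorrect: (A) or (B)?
(A)

(A) a = v/r: LHS [L T^-2], RHS [T^-1] ✗
(B) a = v²/r: LHS [L T^-2], RHS [L T^-2] ✓

Expression (A) a = v/r is dimensionally incorrect.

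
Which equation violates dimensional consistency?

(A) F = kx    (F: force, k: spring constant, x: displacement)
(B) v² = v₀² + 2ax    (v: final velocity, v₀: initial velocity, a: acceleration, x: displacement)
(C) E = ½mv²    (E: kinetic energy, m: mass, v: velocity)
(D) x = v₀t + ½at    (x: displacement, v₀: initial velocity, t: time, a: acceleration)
(D) x = v₀t + ½at

The equation (D) x = v₀t + ½at is dimensionally incorrect.

LHS (x): [L]
RHS terms:
  - v₀t: [L] ✓
  - ½at: [L T^-1] ✗ (does not match LHS)

The dimensions do not match. The other three equations balance.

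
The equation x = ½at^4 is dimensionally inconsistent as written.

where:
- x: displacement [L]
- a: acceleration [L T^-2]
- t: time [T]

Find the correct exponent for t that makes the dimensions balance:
The exponent of t should be 2: x = ½at^2

The LHS x has dimensions [L]; t has dimensions [T].
As written, the RHS ½at^4 (exponent 4 on t) has dimensions [L T^2], which does not match.
With exponent 2, the RHS ½at^2 has dimensions [L], matching the LHS.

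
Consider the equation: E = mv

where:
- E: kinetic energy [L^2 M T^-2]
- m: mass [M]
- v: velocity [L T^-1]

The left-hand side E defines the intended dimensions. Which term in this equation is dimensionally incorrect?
The right-hand side term mv

E has dimensions [L^2 M T^-2], but mv has dimensions [L M T^-1], so the term mv is dimensionally wrong for E.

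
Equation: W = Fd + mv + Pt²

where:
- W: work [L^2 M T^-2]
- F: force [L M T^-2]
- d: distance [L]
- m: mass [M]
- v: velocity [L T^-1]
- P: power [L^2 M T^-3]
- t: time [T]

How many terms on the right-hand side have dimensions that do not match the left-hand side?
2

LHS W: [L^2 M T^-2]
- Fd: [L^2 M T^-2] ✓
- mv: [L M T^-1] ✗
- Pt²: [L^2 M T^-1] ✗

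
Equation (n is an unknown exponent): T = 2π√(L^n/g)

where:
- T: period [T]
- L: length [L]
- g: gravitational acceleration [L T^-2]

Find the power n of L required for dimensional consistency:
n = 1

T has dimensions [T]; L has dimensions [L].
With n = 1: 2π√(L^1/g) has dimensions [T], matching the LHS ✓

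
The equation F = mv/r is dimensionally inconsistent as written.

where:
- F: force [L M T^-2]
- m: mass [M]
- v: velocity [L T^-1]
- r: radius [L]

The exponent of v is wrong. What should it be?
The exponent of v should be 2: F = mv^2/r

The LHS F has dimensions [L M T^-2]; v has dimensions [L T^-1].
As written, the RHS mv/r (exponent 1 on v) has dimensions [M T^-1], which does not match.
With exponent 2, the RHS mv^2/r has dimensions [L M T^-2], matching the LHS.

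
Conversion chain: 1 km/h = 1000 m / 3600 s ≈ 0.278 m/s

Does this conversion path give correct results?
The chain is correct (no errors).

Correct: 1 km = 1000 m, 1 h = 3600 s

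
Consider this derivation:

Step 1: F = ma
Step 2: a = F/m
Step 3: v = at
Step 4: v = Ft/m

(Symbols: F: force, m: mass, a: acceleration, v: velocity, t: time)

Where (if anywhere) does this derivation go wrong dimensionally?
No step introduces an error — all steps are dimensionally consistent.

Step 1: F = ma → LHS [L M T^-2], RHS [L M T^-2] ✓
Step 2: a = F/m → LHS [L T^-2], RHS [L T^-2] ✓
Step 3: v = at → LHS [L T^-1], RHS [L T^-1] ✓
Step 4: v = Ft/m → LHS [L T^-1], RHS [L T^-1] ✓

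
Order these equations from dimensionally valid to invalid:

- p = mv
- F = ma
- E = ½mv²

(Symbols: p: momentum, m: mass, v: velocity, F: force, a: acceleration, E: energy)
Dimensionally correct: p = mv, F = ma, E = ½mv²
Dimensionally incorrect: none
Ordered (correct first, then incorrect): p = mv, F = ma, E = ½mv²

- p = mv: LHS [L M T^-1], RHS [L M T^-1] → correct ✓
- F = ma: LHS [L M T^-2], RHS [L M T^-2] → correct ✓
- E = ½mv²: LHS [L^2 M T^-2], RHS [L^2 M T^-2] → correct ✓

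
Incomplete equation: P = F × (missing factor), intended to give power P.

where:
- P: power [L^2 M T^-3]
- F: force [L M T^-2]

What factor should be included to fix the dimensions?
v (velocity), dimensions [L T^-1]

P has dimensions [L^2 M T^-3] and F has dimensions [L M T^-2].
The missing factor must have dimensions [L^2 M T^-3] / [L M T^-2] = [L T^-1], i.e. velocity (v).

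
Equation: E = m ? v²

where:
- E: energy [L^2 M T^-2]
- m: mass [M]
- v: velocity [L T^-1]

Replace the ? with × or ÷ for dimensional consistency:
multiplication (×): E = m × v²

E [L^2 M T^-2]; m [M]; v² [L^2 T^-2].
m × v² → [L^2 M T^-2] ✓
m ÷ v² → [L^-2 M T^2] ✗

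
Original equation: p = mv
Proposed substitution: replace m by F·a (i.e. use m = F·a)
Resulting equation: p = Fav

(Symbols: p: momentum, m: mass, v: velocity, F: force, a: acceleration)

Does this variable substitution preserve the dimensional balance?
No

[m] = [M] and [F·a] = [L^2 M T^-4]. These differ, so the substitution replaces a quantity by one of different dimensions and the result p = Fav has LHS [L M T^-1] vs RHS [L^3 M T^-5] — inconsistent.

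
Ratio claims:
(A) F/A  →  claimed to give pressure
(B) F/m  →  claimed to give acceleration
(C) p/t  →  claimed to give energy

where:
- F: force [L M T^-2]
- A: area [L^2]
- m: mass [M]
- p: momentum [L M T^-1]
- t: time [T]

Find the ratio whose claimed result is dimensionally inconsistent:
(C) p/t does not give energy

(A) F/A: [L^-1 M T^-2] = pressure [L^-1 M T^-2] ✓
(B) F/m: [L T^-2] = acceleration [L T^-2] ✓
(C) p/t: [L M T^-2] ≠ energy [L^2 M T^-2] ✗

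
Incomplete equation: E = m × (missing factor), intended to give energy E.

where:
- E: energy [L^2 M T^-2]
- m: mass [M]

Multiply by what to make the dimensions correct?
v² (velocity squared), dimensions [L^2 T^-2]

E has dimensions [L^2 M T^-2] and m has dimensions [M].
The missing factor must have dimensions [L^2 M T^-2] / [M] = [L^2 T^-2], i.e. velocity squared (v²).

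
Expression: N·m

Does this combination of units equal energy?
Yes

The expression N·m has dimensions [L^2 M T^-2], which is exactly energy [L^2 M T^-2].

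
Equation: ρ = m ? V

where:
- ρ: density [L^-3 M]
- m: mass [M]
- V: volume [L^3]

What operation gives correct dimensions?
division (÷): ρ = m ÷ V

ρ [L^-3 M]; m [M]; V [L^3].
m × V → [L^3 M] ✗
m ÷ V → [L^-3 M] ✓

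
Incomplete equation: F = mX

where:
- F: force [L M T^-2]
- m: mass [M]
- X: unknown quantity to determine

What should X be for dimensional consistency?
X = a (acceleration), dimensions [L T^-2]

F has dimensions [L M T^-2]; the rest of the RHS (m) has dimensions [M].
So X must have dimensions [L T^-2] — X = a (acceleration).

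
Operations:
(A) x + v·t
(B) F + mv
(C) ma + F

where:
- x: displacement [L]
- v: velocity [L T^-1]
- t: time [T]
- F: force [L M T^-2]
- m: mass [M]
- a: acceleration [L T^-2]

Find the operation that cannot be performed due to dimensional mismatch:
(B) F + mv

(A) x + v·t: x [L] and v·t [L] — same dimensions ✓
(B) F + mv: F [L M T^-2] and mv [L M T^-1] — different dimensions cannot be added/subtracted ✗
(C) ma + F: ma [L M T^-2] and F [L M T^-2] — same dimensions ✓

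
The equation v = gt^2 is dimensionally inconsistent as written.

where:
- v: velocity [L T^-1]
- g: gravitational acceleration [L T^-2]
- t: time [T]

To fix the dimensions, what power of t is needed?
The exponent of t should be 1: v = gt

The LHS v has dimensions [L T^-1]; t has dimensions [T].
As written, the RHS gt^2 (exponent 2 on t) has dimensions [L], which does not match.
With exponent 1, the RHS gt has dimensions [L T^-1], matching the LHS.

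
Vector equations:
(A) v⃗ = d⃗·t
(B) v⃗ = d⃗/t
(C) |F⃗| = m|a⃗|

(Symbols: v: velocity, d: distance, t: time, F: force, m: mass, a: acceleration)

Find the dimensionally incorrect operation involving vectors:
(A) v⃗ = d⃗·t

(A) v⃗ = d⃗·t: LHS [L T^-1], RHS [L T] ✗ — velocity is displacement per time; should be d⃗/t
(B) v⃗ = d⃗/t: LHS [L T^-1], RHS [L T^-1] ✓ — displacement (vector) divided by time (scalar)
(C) |F⃗| = m|a⃗|: LHS [L M T^-2], RHS [L M T^-2] ✓ — magnitudes of vectors are scalars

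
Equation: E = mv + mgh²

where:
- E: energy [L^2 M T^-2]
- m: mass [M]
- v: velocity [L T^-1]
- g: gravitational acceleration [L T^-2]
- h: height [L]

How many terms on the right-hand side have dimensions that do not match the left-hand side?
2

LHS E: [L^2 M T^-2]
- mv: [L M T^-1] ✗
- mgh²: [L^3 M T^-2] ✗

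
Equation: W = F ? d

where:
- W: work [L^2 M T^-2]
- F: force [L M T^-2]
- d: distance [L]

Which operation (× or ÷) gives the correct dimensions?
multiplication (×): W = F × d

W [L^2 M T^-2]; F [L M T^-2]; d [L].
F × d → [L^2 M T^-2] ✓
F ÷ d → [M T^-2] ✗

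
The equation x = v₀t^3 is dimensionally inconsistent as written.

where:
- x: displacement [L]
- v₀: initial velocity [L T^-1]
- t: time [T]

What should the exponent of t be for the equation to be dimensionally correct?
The exponent of t should be 1: x = v₀t

The LHS x has dimensions [L]; t has dimensions [T].
As written, the RHS v₀t^3 (exponent 3 on t) has dimensions [L T^2], which does not match.
With exponent 1, the RHS v₀t has dimensions [L], matching the LHS.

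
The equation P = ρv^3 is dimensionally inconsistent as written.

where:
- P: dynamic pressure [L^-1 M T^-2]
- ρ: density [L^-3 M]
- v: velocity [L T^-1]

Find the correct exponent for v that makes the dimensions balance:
The exponent of v should be 2: P = ρv^2

The LHS P has dimensions [L^-1 M T^-2]; v has dimensions [L T^-1].
As written, the RHS ρv^3 (exponent 3 on v) has dimensions [M T^-3], which does not match.
With exponent 2, the RHS ρv^2 has dimensions [L^-1 M T^-2], matching the LHS.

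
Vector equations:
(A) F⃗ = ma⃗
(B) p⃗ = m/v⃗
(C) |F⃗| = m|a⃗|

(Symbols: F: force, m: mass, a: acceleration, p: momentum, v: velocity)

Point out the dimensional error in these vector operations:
(B) p⃗ = m/v⃗

(A) F⃗ = ma⃗: LHS [L M T^-2], RHS [L M T^-2] ✓ — Force and acceleration are vectors, mass is a scalar
(B) p⃗ = m/v⃗: LHS [L M T^-1], RHS [L^-1 M T] ✗ — momentum is mass times velocity; should be mv⃗ (and division by a vector is undefined)
(C) |F⃗| = m|a⃗|: LHS [L M T^-2], RHS [L M T^-2] ✓ — magnitudes of vectors are scalars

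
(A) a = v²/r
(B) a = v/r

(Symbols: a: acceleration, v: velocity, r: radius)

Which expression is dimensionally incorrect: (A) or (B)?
(B)

(A) a = v²/r: LHS [L T^-2], RHS [L T^-2] ✓
(B) a = v/r: LHS [L T^-2], RHS [T^-1] ✗

Expression (B) a = v/r is dimensionally incorrect.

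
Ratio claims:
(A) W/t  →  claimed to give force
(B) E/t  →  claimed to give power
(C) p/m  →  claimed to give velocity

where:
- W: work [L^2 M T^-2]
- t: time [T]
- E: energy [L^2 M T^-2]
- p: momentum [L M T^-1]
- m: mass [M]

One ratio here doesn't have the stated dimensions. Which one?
(A) W/t does not give force

(A) W/t: [L^2 M T^-3] ≠ force [L M T^-2] ✗
(B) E/t: [L^2 M T^-3] = power [L^2 M T^-3] ✓
(C) p/m: [L T^-1] = velocity [L T^-1] ✓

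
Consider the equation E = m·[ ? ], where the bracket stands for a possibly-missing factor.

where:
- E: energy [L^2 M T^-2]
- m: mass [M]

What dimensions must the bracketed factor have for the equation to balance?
[L^2 T^-2] — velocity squared (e.g. v²)

E has dimensions [L^2 M T^-2]; m has dimensions [M].
The bracketed factor must supply [L^2 M T^-2] / [M] = [L^2 T^-2].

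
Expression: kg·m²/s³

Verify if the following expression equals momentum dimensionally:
No

The expression kg·m²/s³ has dimensions [L^2 M T^-3], but momentum has dimensions [L M T^-1].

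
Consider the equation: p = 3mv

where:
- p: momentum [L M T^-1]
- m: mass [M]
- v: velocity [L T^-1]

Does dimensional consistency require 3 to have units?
No

p has dimensions [L M T^-1] and mv already has dimensions [L M T^-1], so the equation balances without 3 contributing any dimensions. 3 is a pure (dimensionless) number; changing or removing it would not affect dimensional consistency.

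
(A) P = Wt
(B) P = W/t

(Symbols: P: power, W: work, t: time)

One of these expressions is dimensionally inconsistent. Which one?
(A)

(A) P = Wt: LHS [L^2 M T^-3], RHS [L^2 M T^-1] ✗
(B) P = W/t: LHS [L^2 M T^-3], RHS [L^2 M T^-3] ✓

Expression (A) P = Wt is dimensionally incorrect.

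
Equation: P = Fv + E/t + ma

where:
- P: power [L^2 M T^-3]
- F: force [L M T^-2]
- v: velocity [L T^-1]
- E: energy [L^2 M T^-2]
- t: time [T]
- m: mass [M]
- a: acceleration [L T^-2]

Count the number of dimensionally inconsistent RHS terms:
1

LHS P: [L^2 M T^-3]
- Fv: [L^2 M T^-3] ✓
- E/t: [L^2 M T^-3] ✓
- ma: [L M T^-2] ✗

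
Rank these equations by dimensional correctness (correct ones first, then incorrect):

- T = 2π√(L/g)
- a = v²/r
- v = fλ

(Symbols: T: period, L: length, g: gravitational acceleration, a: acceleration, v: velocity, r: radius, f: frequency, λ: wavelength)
Dimensionally correct: T = 2π√(L/g), a = v²/r, v = fλ
Dimensionally incorrect: none
Ordered (correct first, then incorrect): T = 2π√(L/g), a = v²/r, v = fλ

- T = 2π√(L/g): LHS [T], RHS [T] → correct ✓
- a = v²/r: LHS [L T^-2], RHS [L T^-2] → correct ✓
- v = fλ: LHS [L T^-1], RHS [L T^-1] → correct ✓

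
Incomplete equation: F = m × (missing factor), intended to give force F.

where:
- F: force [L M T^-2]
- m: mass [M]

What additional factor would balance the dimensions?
a (acceleration), dimensions [L T^-2]

F has dimensions [L M T^-2] and m has dimensions [M].
The missing factor must have dimensions [L M T^-2] / [M] = [L T^-2], i.e. acceleration (a).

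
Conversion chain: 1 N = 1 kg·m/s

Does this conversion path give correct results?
The chain is incorrect (it contains an error).

Incorrect: Newton is kg·m/s², not kg·m/s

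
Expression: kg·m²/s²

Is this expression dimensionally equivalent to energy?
Yes

The expression kg·m²/s² has dimensions [L^2 M T^-2], which is exactly energy [L^2 M T^-2].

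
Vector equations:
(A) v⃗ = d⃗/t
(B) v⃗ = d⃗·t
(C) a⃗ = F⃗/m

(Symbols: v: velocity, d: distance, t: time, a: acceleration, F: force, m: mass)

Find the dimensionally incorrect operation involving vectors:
(B) v⃗ = d⃗·t

(A) v⃗ = d⃗/t: LHS [L T^-1], RHS [L T^-1] ✓ — displacement (vector) divided by time (scalar)
(B) v⃗ = d⃗·t: LHS [L T^-1], RHS [L T] ✗ — velocity is displacement per time; should be d⃗/t
(C) a⃗ = F⃗/m: LHS [L T^-2], RHS [L T^-2] ✓ — force (vector) divided by mass (scalar)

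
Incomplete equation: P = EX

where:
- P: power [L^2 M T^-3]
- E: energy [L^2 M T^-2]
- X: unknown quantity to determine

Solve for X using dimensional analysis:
X = f (inverse time / frequency (1/t)), dimensions [T^-1]

P has dimensions [L^2 M T^-3]; the rest of the RHS (E) has dimensions [L^2 M T^-2].
So X must have dimensions [T^-1] — X = f (inverse time / frequency (1/t)).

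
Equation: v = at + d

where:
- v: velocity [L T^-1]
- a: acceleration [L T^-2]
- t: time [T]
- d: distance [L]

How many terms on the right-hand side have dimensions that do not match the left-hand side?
1

LHS v: [L T^-1]
- at: [L T^-1] ✓
- d: [L] ✗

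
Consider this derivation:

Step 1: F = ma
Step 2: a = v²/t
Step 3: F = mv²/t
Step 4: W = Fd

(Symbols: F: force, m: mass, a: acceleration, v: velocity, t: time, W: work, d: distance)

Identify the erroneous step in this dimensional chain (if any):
Step 2

Step 1: F = ma → LHS [L M T^-2], RHS [L M T^-2] ✓
Step 2: a = v²/t → LHS [L T^-2], RHS [L^2 T^-3] ✗

The first dimensional inconsistency appears in step 2: a = v²/t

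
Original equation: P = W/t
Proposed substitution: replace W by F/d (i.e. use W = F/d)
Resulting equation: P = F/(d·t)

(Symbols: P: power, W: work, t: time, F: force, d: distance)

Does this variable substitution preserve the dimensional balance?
No

[W] = [L^2 M T^-2] and [F/d] = [M T^-2]. These differ, so the substitution replaces a quantity by one of different dimensions and the result P = F/(d·t) has LHS [L^2 M T^-3] vs RHS [M T^-3] — inconsistent.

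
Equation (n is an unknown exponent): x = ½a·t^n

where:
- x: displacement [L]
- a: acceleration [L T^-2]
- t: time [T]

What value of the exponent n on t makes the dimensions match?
n = 2

x has dimensions [L]; t has dimensions [T].
The rest of the RHS has dimensions [L T^-2], so t^n must supply [T^2].
With n = 2: ½a·t^2 has dimensions [L], matching the LHS ✓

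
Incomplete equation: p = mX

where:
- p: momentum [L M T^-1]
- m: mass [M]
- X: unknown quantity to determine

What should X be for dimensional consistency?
X = v (velocity), dimensions [L T^-1]

p has dimensions [L M T^-1]; the rest of the RHS (m) has dimensions [M].
So X must have dimensions [L T^-1] — X = v (velocity).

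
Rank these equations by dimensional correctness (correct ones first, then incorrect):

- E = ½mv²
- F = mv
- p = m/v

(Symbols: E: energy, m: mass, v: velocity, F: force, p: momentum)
Dimensionally correct: E = ½mv²
Dimensionally incorrect: F = mv, p = m/v
Ordered (correct first, then incorrect): E = ½mv², F = mv, p = m/v

- E = ½mv²: LHS [L^2 M T^-2], RHS [L^2 M T^-2] → correct ✓
- F = mv: LHS [L M T^-2], RHS [L M T^-1] → incorrect ✗
- p = m/v: LHS [L M T^-1], RHS [L^-1 M T] → incorrect ✗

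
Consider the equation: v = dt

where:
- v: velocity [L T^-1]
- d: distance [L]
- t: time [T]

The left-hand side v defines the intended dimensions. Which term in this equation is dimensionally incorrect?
The right-hand side term dt

v has dimensions [L T^-1], but dt has dimensions [L T], so the term dt is dimensionally wrong for v.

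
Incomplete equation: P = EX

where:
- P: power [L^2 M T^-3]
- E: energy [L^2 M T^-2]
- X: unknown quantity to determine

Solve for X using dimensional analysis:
X = f (inverse time / frequency (1/t)), dimensions [T^-1]

P has dimensions [L^2 M T^-3]; the rest of the RHS (E) has dimensions [L^2 M T^-2].
So X must have dimensions [T^-1] — X = f (inverse time / frequency (1/t)).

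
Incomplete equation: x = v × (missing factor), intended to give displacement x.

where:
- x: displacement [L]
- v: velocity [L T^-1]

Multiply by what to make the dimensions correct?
t (time), dimensions [T]

x has dimensions [L] and v has dimensions [L T^-1].
The missing factor must have dimensions [L] / [L T^-1] = [T], i.e. time (t).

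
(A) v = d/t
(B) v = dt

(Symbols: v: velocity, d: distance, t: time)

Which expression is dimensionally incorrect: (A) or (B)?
(B)

(A) v = d/t: LHS [L T^-1], RHS [L T^-1] ✓
(B) v = dt: LHS [L T^-1], RHS [L T] ✗

Expression (B) v = dt is dimensionally incorrect.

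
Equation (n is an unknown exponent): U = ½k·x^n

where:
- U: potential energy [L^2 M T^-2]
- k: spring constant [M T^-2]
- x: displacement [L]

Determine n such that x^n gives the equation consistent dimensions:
n = 2

U has dimensions [L^2 M T^-2]; x has dimensions [L].
The rest of the RHS has dimensions [M T^-2], so x^n must supply [L^2].
With n = 2: ½k·x^2 has dimensions [L^2 M T^-2], matching the LHS ✓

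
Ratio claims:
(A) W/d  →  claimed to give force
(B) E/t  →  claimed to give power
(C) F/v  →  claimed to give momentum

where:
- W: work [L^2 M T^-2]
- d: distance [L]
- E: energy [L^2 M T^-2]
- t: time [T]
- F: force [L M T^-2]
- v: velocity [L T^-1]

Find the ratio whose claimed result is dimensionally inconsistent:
(C) F/v does not give momentum

(A) W/d: [L M T^-2] = force [L M T^-2] ✓
(B) E/t: [L^2 M T^-3] = power [L^2 M T^-3] ✓
(C) F/v: [M T^-1] ≠ momentum [L M T^-1] ✗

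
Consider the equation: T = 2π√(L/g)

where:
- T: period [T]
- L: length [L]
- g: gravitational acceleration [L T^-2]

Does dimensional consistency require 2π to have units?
No

T has dimensions [T] and √(L/g) already has dimensions [T], so the equation balances without 2π contributing any dimensions. 2π is a pure (dimensionless) number; changing or removing it would not affect dimensional consistency.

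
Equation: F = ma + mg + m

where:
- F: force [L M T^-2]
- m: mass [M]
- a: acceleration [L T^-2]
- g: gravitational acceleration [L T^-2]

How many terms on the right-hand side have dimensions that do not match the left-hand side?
1

LHS F: [L M T^-2]
- ma: [L M T^-2] ✓
- mg: [L M T^-2] ✓
- m: [M] ✗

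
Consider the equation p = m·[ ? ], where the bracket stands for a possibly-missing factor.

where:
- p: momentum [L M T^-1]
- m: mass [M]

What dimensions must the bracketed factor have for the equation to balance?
[L T^-1] — velocity (e.g. v)

p has dimensions [L M T^-1]; m has dimensions [M].
The bracketed factor must supply [L M T^-1] / [M] = [L T^-1].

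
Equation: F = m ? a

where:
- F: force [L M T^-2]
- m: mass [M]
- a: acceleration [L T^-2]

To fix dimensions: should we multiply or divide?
multiplication (×): F = m × a

F [L M T^-2]; m [M]; a [L T^-2].
m × a → [L M T^-2] ✓
m ÷ a → [L^-1 M T^2] ✗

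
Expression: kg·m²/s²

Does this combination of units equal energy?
Yes

The expression kg·m²/s² has dimensions [L^2 M T^-2], which is exactly energy [L^2 M T^-2].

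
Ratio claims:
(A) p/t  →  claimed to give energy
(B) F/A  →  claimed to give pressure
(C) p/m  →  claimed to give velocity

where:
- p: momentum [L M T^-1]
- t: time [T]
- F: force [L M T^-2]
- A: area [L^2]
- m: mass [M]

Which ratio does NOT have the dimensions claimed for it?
(A) p/t does not give energy

(A) p/t: [L M T^-2] ≠ energy [L^2 M T^-2] ✗
(B) F/A: [L^-1 M T^-2] = pressure [L^-1 M T^-2] ✓
(C) p/m: [L T^-1] = velocity [L T^-1] ✓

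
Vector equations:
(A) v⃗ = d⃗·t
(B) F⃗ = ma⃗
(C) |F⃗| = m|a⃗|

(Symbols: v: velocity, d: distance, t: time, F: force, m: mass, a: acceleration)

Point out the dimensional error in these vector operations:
(A) v⃗ = d⃗·t

(A) v⃗ = d⃗·t: LHS [L T^-1], RHS [L T] ✗ — velocity is displacement per time; should be d⃗/t
(B) F⃗ = ma⃗: LHS [L M T^-2], RHS [L M T^-2] ✓ — Force and acceleration are vectors, mass is a scalar
(C) |F⃗| = m|a⃗|: LHS [L M T^-2], RHS [L M T^-2] ✓ — magnitudes of vectors are scalars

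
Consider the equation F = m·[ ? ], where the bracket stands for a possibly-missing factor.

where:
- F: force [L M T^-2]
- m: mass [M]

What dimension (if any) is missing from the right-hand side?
[L T^-2] — acceleration (e.g. a)

F has dimensions [L M T^-2]; m has dimensions [M].
The bracketed factor must supply [L M T^-2] / [M] = [L T^-2].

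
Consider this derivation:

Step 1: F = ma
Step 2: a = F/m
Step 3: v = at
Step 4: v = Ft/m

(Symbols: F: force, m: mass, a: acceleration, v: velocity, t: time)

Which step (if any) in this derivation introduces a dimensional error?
No step introduces an error — all steps are dimensionally consistent.

Step 1: F = ma → LHS [L M T^-2], RHS [L M T^-2] ✓
Step 2: a = F/m → LHS [L T^-2], RHS [L T^-2] ✓
Step 3: v = at → LHS [L T^-1], RHS [L T^-1] ✓
Step 4: v = Ft/m → LHS [L T^-1], RHS [L T^-1] ✓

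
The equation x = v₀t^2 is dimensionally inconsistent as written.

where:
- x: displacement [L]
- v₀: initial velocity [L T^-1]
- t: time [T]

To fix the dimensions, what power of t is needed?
The exponent of t should be 1: x = v₀t

The LHS x has dimensions [L]; t has dimensions [T].
As written, the RHS v₀t^2 (exponent 2 on t) has dimensions [L T], which does not match.
With exponent 1, the RHS v₀t has dimensions [L], matching the LHS.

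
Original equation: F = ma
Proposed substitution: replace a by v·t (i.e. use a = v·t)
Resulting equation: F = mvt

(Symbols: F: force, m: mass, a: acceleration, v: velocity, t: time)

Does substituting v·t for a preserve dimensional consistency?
No

[a] = [L T^-2] and [v·t] = [L]. These differ, so the substitution replaces a quantity by one of different dimensions and the result F = mvt has LHS [L M T^-2] vs RHS [L M] — inconsistent.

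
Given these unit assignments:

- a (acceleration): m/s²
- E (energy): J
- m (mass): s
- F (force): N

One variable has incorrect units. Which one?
m

The variable m (mass) should have units kg, not s.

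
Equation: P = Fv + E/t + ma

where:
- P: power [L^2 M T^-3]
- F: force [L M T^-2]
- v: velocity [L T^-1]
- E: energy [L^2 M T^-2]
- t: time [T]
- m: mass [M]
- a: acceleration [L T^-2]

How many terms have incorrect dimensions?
1

LHS P: [L^2 M T^-3]
- Fv: [L^2 M T^-3] ✓
- E/t: [L^2 M T^-3] ✓
- ma: [L M T^-2] ✗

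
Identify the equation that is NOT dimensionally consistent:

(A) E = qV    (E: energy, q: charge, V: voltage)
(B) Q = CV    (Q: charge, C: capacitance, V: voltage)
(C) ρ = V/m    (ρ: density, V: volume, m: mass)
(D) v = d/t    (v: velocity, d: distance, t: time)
(C) ρ = V/m

The equation (C) ρ = V/m is dimensionally incorrect.

LHS (ρ): [L^-3 M]
RHS (V/m): [L^3 M^-1] ✗

The dimensions do not match. The other three equations balance.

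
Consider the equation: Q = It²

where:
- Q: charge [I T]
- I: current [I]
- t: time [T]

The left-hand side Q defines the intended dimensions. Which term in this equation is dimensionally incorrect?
The right-hand side term It²

Q has dimensions [I T], but It² has dimensions [I T^2], so the term It² is dimensionally wrong for Q.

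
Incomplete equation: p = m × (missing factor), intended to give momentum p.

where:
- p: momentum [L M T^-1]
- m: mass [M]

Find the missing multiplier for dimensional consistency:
v (velocity), dimensions [L T^-1]

p has dimensions [L M T^-1] and m has dimensions [M].
The missing factor must have dimensions [L M T^-1] / [M] = [L T^-1], i.e. velocity (v).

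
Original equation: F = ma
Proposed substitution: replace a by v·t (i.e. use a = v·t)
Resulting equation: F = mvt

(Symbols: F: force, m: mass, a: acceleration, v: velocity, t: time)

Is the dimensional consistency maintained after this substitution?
No

[a] = [L T^-2] and [v·t] = [L]. These differ, so the substitution replaces a quantity by one of different dimensions and the result F = mvt has LHS [L M T^-2] vs RHS [L M] — inconsistent.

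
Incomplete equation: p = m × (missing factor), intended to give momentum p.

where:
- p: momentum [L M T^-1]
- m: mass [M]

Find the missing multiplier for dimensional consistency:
v (velocity), dimensions [L T^-1]

p has dimensions [L M T^-1] and m has dimensions [M].
The missing factor must have dimensions [L M T^-1] / [M] = [L T^-1], i.e. velocity (v).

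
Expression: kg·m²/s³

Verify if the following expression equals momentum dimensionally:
No

The expression kg·m²/s³ has dimensions [L^2 M T^-3], but momentum has dimensions [L M T^-1].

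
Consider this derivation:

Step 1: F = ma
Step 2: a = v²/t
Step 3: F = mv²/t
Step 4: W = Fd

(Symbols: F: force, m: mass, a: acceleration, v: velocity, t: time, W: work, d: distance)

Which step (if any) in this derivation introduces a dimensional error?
Step 2

Step 1: F = ma → LHS [L M T^-2], RHS [L M T^-2] ✓
Step 2: a = v²/t → LHS [L T^-2], RHS [L^2 T^-3] ✗

The first dimensional inconsistency appears in step 2: a = v²/t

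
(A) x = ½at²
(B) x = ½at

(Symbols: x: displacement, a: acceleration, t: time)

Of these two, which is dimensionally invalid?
(B)

(A) x = ½at²: LHS [L], RHS [L] ✓
(B) x = ½at: LHS [L], RHS [L T^-1] ✗

Expression (B) x = ½at is dimensionally incorrect.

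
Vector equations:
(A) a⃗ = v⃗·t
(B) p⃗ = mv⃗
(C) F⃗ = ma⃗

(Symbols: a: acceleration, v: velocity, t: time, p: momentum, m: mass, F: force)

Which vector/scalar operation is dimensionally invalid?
(A) a⃗ = v⃗·t

(A) a⃗ = v⃗·t: LHS [L T^-2], RHS [L] ✗ — acceleration is velocity per time; should be v⃗/t
(B) p⃗ = mv⃗: LHS [L M T^-1], RHS [L M T^-1] ✓ — mass (scalar) times velocity (vector)
(C) F⃗ = ma⃗: LHS [L M T^-2], RHS [L M T^-2] ✓ — Force and acceleration are vectors, mass is a scalar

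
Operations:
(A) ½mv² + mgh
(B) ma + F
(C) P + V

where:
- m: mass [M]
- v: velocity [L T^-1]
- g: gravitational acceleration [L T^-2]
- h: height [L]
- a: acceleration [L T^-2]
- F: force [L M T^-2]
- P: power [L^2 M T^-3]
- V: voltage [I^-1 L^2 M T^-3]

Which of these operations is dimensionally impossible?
(C) P + V

(A) ½mv² + mgh: ½mv² [L^2 M T^-2] and mgh [L^2 M T^-2] — same dimensions ✓
(B) ma + F: ma [L M T^-2] and F [L M T^-2] — same dimensions ✓
(C) P + V: P [L^2 M T^-3] and V [I^-1 L^2 M T^-3] — different dimensions cannot be added/subtracted ✗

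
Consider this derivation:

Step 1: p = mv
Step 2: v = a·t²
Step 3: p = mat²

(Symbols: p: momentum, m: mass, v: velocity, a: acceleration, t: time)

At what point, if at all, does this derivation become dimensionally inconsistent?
Step 2

Step 1: p = mv → LHS [L M T^-1], RHS [L M T^-1] ✓
Step 2: v = a·t² → LHS [L T^-1], RHS [L] ✗

The first dimensional inconsistency appears in step 2: v = a·t²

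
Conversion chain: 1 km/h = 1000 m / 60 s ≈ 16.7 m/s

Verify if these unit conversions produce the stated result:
The chain is incorrect (it contains an error).

Incorrect: 1 h = 3600 s, not 60 s (1 km/h ≈ 0.278 m/s)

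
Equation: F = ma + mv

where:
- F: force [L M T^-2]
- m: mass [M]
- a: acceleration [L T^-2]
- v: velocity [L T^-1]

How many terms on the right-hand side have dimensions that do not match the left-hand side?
1

LHS F: [L M T^-2]
- ma: [L M T^-2] ✓
- mv: [L M T^-1] ✗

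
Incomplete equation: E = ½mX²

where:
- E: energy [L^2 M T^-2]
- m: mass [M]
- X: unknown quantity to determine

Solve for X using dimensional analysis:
X = v (velocity), dimensions [L T^-1]

E has dimensions [L^2 M T^-2]; the rest of the RHS (½m) has dimensions [M].
So X² must have dimensions [L^2 T^-2], i.e. X has dimensions [L T^-1] — X = v (velocity).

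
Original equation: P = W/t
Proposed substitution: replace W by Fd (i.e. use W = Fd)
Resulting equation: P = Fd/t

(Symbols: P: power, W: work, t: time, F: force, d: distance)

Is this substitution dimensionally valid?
Yes

[W] = [L^2 M T^-2] and [Fd] = [L^2 M T^-2]. These match, so the substitution replaces a quantity by one of the same dimensions and the result P = Fd/t has LHS [L^2 M T^-3] vs RHS [L^2 M T^-3] — still consistent.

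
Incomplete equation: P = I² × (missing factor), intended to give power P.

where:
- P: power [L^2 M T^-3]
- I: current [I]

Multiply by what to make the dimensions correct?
R (resistance), dimensions [I^-2 L^2 M T^-3]

P has dimensions [L^2 M T^-3] and I² has dimensions [I^2].
The missing factor must have dimensions [L^2 M T^-3] / [I^2] = [I^-2 L^2 M T^-3], i.e. resistance (R).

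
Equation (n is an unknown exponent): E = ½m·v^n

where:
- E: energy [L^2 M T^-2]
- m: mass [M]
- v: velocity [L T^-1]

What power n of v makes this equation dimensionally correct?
n = 2

E has dimensions [L^2 M T^-2]; v has dimensions [L T^-1].
The rest of the RHS has dimensions [M], so v^n must supply [L^2 T^-2].
With n = 2: ½m·v^2 has dimensions [L^2 M T^-2], matching the LHS ✓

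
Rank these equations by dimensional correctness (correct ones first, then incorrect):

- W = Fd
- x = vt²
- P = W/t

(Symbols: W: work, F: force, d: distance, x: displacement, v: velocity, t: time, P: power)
Dimensionally correct: W = Fd, P = W/t
Dimensionally incorrect: x = vt²
Ordered (correct first, then incorrect): W = Fd, P = W/t, x = vt²

- W = Fd: LHS [L^2 M T^-2], RHS [L^2 M T^-2] → correct ✓
- x = vt²: LHS [L], RHS [L T] → incorrect ✗
- P = W/t: LHS [L^2 M T^-3], RHS [L^2 M T^-3] → correct ✓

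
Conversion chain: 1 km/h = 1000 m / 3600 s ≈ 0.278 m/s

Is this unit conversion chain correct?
The chain is correct (no errors).

Correct: 1 km = 1000 m, 1 h = 3600 s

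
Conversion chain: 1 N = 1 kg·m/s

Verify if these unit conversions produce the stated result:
The chain is incorrect (it contains an error).

Incorrect: Newton is kg·m/s², not kg·m/s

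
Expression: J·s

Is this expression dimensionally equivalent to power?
No

The expression J·s has dimensions [L^2 M T^-1], but power has dimensions [L^2 M T^-3].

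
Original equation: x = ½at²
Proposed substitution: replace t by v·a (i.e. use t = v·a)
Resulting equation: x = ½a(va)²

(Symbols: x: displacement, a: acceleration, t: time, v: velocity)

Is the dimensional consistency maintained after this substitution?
No

[t] = [T] and [v·a] = [L^2 T^-3]. These differ, so the substitution replaces a quantity by one of different dimensions and the result x = ½a(va)² has LHS [L] vs RHS [L^5 T^-8] — inconsistent.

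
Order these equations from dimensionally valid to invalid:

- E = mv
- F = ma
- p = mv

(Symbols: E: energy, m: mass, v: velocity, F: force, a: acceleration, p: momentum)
Dimensionally correct: F = ma, p = mv
Dimensionally incorrect: E = mv
Ordered (correct first, then incorrect): F = ma, p = mv, E = mv

- E = mv: LHS [L^2 M T^-2], RHS [L M T^-1] → incorrect ✗
- F = ma: LHS [L M T^-2], RHS [L M T^-2] → correct ✓
- p = mv: LHS [L M T^-1], RHS [L M T^-1] → correct ✓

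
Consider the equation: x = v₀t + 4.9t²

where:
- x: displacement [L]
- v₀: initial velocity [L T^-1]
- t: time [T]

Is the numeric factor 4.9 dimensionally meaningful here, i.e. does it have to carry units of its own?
Yes

x has dimensions [L], while t² alone has dimensions [T^2]. For the equation to balance, the factor 4.9 must carry dimensions [L T^-2] — it is a dimensional constant (a numerical value of a physical quantity with its units suppressed), not a pure number.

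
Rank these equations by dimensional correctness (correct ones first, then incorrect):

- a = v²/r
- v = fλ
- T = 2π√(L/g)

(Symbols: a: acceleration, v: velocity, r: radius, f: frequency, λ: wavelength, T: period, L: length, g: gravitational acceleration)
Dimensionally correct: a = v²/r, v = fλ, T = 2π√(L/g)
Dimensionally incorrect: none
Ordered (correct first, then incorrect): a = v²/r, v = fλ, T = 2π√(L/g)

- a = v²/r: LHS [L T^-2], RHS [L T^-2] → correct ✓
- v = fλ: LHS [L T^-1], RHS [L T^-1] → correct ✓
- T = 2π√(L/g): LHS [T], RHS [T] → correct ✓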